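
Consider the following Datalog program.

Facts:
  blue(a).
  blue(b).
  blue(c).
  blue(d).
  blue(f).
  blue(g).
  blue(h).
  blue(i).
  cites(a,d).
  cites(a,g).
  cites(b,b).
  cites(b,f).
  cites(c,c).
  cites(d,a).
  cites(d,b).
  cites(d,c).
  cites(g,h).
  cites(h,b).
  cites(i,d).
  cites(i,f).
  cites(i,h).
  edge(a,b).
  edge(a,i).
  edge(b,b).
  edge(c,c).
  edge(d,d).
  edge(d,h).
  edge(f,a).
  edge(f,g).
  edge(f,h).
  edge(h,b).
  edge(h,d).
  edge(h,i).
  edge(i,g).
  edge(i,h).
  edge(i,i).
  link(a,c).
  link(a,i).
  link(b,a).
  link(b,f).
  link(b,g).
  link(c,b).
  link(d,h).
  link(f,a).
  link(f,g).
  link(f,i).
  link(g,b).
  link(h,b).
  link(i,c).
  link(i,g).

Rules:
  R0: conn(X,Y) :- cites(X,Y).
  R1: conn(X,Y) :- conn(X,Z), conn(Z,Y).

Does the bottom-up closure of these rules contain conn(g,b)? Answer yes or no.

round 1: derive conn(a,d) via R0 from cites(a,d)
round 1: derive conn(a,g) via R0 from cites(a,g)
round 1: derive conn(b,b) via R0 from cites(b,b)
round 1: derive conn(b,f) via R0 from cites(b,f)
round 1: derive conn(c,c) via R0 from cites(c,c)
round 1: derive conn(d,a) via R0 from cites(d,a)
round 1: derive conn(d,b) via R0 from cites(d,b)
round 1: derive conn(d,c) via R0 from cites(d,c)
round 1: derive conn(g,h) via R0 from cites(g,h)
round 1: derive conn(h,b) via R0 from cites(h,b)
round 1: derive conn(i,d) via R0 from cites(i,d)
round 1: derive conn(i,f) via R0 from cites(i,f)
round 1: derive conn(i,h) via R0 from cites(i,h)
round 2: derive conn(a,a) via R1 from conn(a,d), conn(d,a)
round 2: derive conn(a,b) via R1 from conn(a,d), conn(d,b)
round 2: derive conn(a,c) via R1 from conn(a,d), conn(d,c)
round 2: derive conn(a,h) via R1 from conn(a,g), conn(g,h)
round 2: derive conn(d,d) via R1 from conn(d,a), conn(a,d)
round 2: derive conn(d,f) via R1 from conn(d,b), conn(b,f)
round 2: derive conn(d,g) via R1 from conn(d,a), conn(a,g)
round 2: derive conn(g,b) via R1 from conn(g,h), conn(h,b)
round 2: derive conn(h,f) via R1 from conn(h,b), conn(b,f)
round 2: derive conn(i,a) via R1 from conn(i,d), conn(d,a)
round 2: derive conn(i,b) via R1 from conn(i,d), conn(d,b)
round 2: derive conn(i,c) via R1 from conn(i,d), conn(d,c)
round 3: derive conn(a,f) via R1 from conn(a,b), conn(b,f)
round 3: derive conn(d,h) via R1 from conn(d,a), conn(a,h)
round 3: derive conn(g,f) via R1 from conn(g,b), conn(b,f)
round 3: derive conn(i,g) via R1 from conn(i,a), conn(a,g)

yes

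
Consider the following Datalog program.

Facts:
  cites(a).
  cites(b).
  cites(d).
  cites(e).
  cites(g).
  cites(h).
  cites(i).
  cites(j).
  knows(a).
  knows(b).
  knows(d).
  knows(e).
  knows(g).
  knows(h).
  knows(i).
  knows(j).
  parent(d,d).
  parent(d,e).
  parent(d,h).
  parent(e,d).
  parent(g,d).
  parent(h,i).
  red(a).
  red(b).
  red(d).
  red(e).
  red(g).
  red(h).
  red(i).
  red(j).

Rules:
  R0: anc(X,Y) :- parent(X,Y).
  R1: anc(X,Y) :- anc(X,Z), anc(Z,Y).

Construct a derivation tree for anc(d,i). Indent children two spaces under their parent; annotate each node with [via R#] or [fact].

anc(d,i)  [via R1]
  anc(d,h)  [via R0]
    parent(d,h)  [fact]
  anc(h,i)  [via R0]
    parent(h,i)  [fact]

round 1: derive anc(d,d) via R0 from parent(d,d)
round 1: derive anc(d,e) via R0 from parent(d,e)
round 1: derive anc(d,h) via R0 from parent(d,h)
round 1: derive anc(e,d) via R0 from parent(e,d)
round 1: derive anc(g,d) via R0 from parent(g,d)
round 1: derive anc(h,i) via R0 from parent(h,i)
round 2: derive anc(d,i) via R1 from anc(d,h), anc(h,i)
round 2: derive anc(e,e) via R1 from anc(e,d), anc(d,e)
round 2: derive anc(e,h) via R1 from anc(e,d), anc(d,h)
round 2: derive anc(g,e) via R1 from anc(g,d), anc(d,e)
round 2: derive anc(g,h) via R1 from anc(g,d), anc(d,h)
round 3: derive anc(e,i) via R1 from anc(e,d), anc(d,i)
round 3: derive anc(g,i) via R1 from anc(g,d), anc(d,i)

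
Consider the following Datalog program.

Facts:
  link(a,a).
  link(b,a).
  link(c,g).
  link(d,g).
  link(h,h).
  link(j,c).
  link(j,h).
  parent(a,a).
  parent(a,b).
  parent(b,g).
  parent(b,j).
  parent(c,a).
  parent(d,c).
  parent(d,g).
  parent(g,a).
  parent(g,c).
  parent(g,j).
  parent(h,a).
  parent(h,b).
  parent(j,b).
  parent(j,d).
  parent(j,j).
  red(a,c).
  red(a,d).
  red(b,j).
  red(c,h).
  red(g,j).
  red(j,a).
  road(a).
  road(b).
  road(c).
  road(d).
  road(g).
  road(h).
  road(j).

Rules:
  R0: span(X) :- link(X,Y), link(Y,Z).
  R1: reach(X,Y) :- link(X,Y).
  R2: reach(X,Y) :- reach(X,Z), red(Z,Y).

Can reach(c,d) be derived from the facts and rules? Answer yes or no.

yes

round 1: derive reach(a,a) via R1 from link(a,a)
round 1: derive reach(b,a) via R1 from link(b,a)
round 1: derive reach(c,g) via R1 from link(c,g)
round 1: derive reach(d,g) via R1 from link(d,g)
round 1: derive reach(h,h) via R1 from link(h,h)
round 1: derive reach(j,c) via R1 from link(j,c)
round 1: derive reach(j,h) via R1 from link(j,h)
round 2: derive reach(a,c) via R2 from reach(a,a), red(a,c)
round 2: derive reach(a,d) via R2 from reach(a,a), red(a,d)
round 2: derive reach(b,c) via R2 from reach(b,a), red(a,c)
round 2: derive reach(b,d) via R2 from reach(b,a), red(a,d)
round 2: derive reach(c,j) via R2 from reach(c,g), red(g,j)
round 2: derive reach(d,j) via R2 from reach(d,g), red(g,j)
round 3: derive reach(a,h) via R2 from reach(a,c), red(c,h)
round 3: derive reach(b,h) via R2 from reach(b,c), red(c,h)
round 3: derive reach(c,a) via R2 from reach(c,j), red(j,a)
round 3: derive reach(d,a) via R2 from reach(d,j), red(j,a)
round 4: derive reach(c,c) via R2 from reach(c,a), red(a,c)
round 4: derive reach(c,d) via R2 from reach(c,a), red(a,d)
round 4: derive reach(d,c) via R2 from reach(d,a), red(a,c)
round 4: derive reach(d,d) via R2 from reach(d,a), red(a,d)
round 5: derive reach(c,h) via R2 from reach(c,c), red(c,h)
round 5: derive reach(d,h) via R2 from reach(d,c), red(c,h)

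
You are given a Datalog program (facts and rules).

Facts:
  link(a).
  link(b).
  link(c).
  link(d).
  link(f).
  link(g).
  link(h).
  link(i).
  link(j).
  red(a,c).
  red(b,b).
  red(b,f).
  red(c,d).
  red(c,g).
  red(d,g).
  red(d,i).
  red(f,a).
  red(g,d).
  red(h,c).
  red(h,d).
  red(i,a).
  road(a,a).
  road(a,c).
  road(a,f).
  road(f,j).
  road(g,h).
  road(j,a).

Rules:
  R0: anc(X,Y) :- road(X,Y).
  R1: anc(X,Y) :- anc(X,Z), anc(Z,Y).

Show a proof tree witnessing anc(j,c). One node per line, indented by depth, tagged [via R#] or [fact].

anc(j,c)  [via R1]
  anc(j,a)  [via R0]
    road(j,a)  [fact]
  anc(a,c)  [via R0]
    road(a,c)  [fact]

round 1: derive anc(a,a) via R0 from road(a,a)
round 1: derive anc(a,c) via R0 from road(a,c)
round 1: derive anc(a,f) via R0 from road(a,f)
round 1: derive anc(f,j) via R0 from road(f,j)
round 1: derive anc(g,h) via R0 from road(g,h)
round 1: derive anc(j,a) via R0 from road(j,a)
round 2: derive anc(a,j) via R1 from anc(a,f), anc(f,j)
round 2: derive anc(f,a) via R1 from anc(f,j), anc(j,a)
round 2: derive anc(j,c) via R1 from anc(j,a), anc(a,c)
round 2: derive anc(j,f) via R1 from anc(j,a), anc(a,f)
round 3: derive anc(f,c) via R1 from anc(f,a), anc(a,c)
round 3: derive anc(f,f) via R1 from anc(f,a), anc(a,f)
round 3: derive anc(j,j) via R1 from anc(j,a), anc(a,j)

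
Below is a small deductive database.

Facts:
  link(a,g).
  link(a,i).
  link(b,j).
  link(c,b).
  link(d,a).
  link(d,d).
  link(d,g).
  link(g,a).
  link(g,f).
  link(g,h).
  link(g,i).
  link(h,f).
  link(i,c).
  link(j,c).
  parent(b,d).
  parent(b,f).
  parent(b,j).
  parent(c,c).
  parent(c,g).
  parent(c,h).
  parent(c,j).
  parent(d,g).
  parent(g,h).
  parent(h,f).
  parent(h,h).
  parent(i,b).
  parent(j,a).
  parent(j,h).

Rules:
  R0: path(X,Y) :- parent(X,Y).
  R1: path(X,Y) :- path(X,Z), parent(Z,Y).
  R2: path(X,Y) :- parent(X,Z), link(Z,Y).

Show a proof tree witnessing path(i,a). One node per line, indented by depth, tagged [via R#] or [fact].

round 1: derive path(b,d) via R0 from parent(b,d)
round 1: derive path(b,f) via R0 from parent(b,f)
round 1: derive path(b,j) via R0 from parent(b,j)
round 1: derive path(c,c) via R0 from parent(c,c)
round 1: derive path(c,g) via R0 from parent(c,g)
round 1: derive path(c,h) via R0 from parent(c,h)
round 1: derive path(c,j) via R0 from parent(c,j)
round 1: derive path(d,g) via R0 from parent(d,g)
round 1: derive path(g,h) via R0 from parent(g,h)
round 1: derive path(h,f) via R0 from parent(h,f)
round 1: derive path(h,h) via R0 from parent(h,h)
round 1: derive path(i,b) via R0 from parent(i,b)
round 1: derive path(j,a) via R0 from parent(j,a)
round 1: derive path(j,h) via R0 from parent(j,h)
round 1: derive path(b,a) via R2 from parent(b,d), link(d,a)
round 1: derive path(b,c) via R2 from parent(b,j), link(j,c)
round 1: derive path(b,g) via R2 from parent(b,d), link(d,g)
round 1: derive path(c,a) via R2 from parent(c,g), link(g,a)
round 1: derive path(c,b) via R2 from parent(c,c), link(c,b)
round 1: derive path(c,f) via R2 from parent(c,g), link(g,f)
round 1: derive path(c,i) via R2 from parent(c,g), link(g,i)
round 1: derive path(d,a) via R2 from parent(d,g), link(g,a)
round 1: derive path(d,f) via R2 from parent(d,g), link(g,f)
round 1: derive path(d,h) via R2 from parent(d,g), link(g,h)
round 1: derive path(d,i) via R2 from parent(d,g), link(g,i)
round 1: derive path(g,f) via R2 from parent(g,h), link(h,f)
round 1: derive path(i,j) via R2 from parent(i,b), link(b,j)
round 1: derive path(j,f) via R2 from parent(j,h), link(h,f)
round 1: derive path(j,g) via R2 from parent(j,a), link(a,g)
round 1: derive path(j,i) via R2 from parent(j,a), link(a,i)
round 2: derive path(b,h) via R1 from path(b,c), parent(c,h)
round 2: derive path(c,d) via R1 from path(c,b), parent(b,d)
round 2: derive path(d,b) via R1 from path(d,i), parent(i,b)
round 2: derive path(i,a) via R1 from path(i,j), parent(j,a)
round 2: derive path(i,d) via R1 from path(i,b), parent(b,d)
round 2: derive path(i,f) via R1 from path(i,b), parent(b,f)
round 2: derive path(i,h) via R1 from path(i,j), parent(j,h)
round 2: derive path(j,b) via R1 from path(j,i), parent(i,b)
round 3: derive path(d,d) via R1 from path(d,b), parent(b,d)
round 3: derive path(d,j) via R1 from path(d,b), parent(b,j)
round 3: derive path(i,g) via R1 from path(i,d), parent(d,g)
round 3: derive path(j,d) via R1 from path(j,b), parent(b,d)
round 3: derive path(j,j) via R1 from path(j,b), parent(b,j)

path(i,a)  [via R1]
  path(i,j)  [via R2]
    parent(i,b)  [fact]
    link(b,j)  [fact]
  parent(j,a)  [fact]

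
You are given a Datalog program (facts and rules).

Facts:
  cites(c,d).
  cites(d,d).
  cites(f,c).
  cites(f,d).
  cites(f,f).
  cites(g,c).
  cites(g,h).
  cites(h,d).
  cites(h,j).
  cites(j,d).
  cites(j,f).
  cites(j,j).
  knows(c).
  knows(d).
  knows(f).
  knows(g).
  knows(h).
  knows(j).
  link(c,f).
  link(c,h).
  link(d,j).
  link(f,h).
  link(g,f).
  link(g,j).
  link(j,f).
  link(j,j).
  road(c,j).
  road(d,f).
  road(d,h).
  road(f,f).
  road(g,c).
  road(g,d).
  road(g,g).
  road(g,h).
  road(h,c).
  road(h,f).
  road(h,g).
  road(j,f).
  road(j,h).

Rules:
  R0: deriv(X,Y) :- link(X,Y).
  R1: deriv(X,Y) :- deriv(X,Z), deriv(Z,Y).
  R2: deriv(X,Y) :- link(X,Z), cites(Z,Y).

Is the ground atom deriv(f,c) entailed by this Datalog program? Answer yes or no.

round 1: derive deriv(c,f) via R0 from link(c,f)
round 1: derive deriv(c,h) via R0 from link(c,h)
round 1: derive deriv(d,j) via R0 from link(d,j)
round 1: derive deriv(f,h) via R0 from link(f,h)
round 1: derive deriv(g,f) via R0 from link(g,f)
round 1: derive deriv(g,j) via R0 from link(g,j)
round 1: derive deriv(j,f) via R0 from link(j,f)
round 1: derive deriv(j,j) via R0 from link(j,j)
round 1: derive deriv(c,c) via R2 from link(c,f), cites(f,c)
round 1: derive deriv(c,d) via R2 from link(c,f), cites(f,d)
round 1: derive deriv(c,j) via R2 from link(c,h), cites(h,j)
round 1: derive deriv(d,d) via R2 from link(d,j), cites(j,d)
round 1: derive deriv(d,f) via R2 from link(d,j), cites(j,f)
round 1: derive deriv(f,d) via R2 from link(f,h), cites(h,d)
round 1: derive deriv(f,j) via R2 from link(f,h), cites(h,j)
round 1: derive deriv(g,c) via R2 from link(g,f), cites(f,c)
round 1: derive deriv(g,d) via R2 from link(g,f), cites(f,d)
round 1: derive deriv(j,c) via R2 from link(j,f), cites(f,c)
round 1: derive deriv(j,d) via R2 from link(j,f), cites(f,d)
round 2: derive deriv(d,c) via R1 from deriv(d,j), deriv(j,c)
round 2: derive deriv(d,h) via R1 from deriv(d,f), deriv(f,h)
round 2: derive deriv(f,c) via R1 from deriv(f,j), deriv(j,c)
round 2: derive deriv(f,f) via R1 from deriv(f,d), deriv(d,f)
round 2: derive deriv(g,h) via R1 from deriv(g,c), deriv(c,h)
round 2: derive deriv(j,h) via R1 from deriv(j,c), deriv(c,h)

yes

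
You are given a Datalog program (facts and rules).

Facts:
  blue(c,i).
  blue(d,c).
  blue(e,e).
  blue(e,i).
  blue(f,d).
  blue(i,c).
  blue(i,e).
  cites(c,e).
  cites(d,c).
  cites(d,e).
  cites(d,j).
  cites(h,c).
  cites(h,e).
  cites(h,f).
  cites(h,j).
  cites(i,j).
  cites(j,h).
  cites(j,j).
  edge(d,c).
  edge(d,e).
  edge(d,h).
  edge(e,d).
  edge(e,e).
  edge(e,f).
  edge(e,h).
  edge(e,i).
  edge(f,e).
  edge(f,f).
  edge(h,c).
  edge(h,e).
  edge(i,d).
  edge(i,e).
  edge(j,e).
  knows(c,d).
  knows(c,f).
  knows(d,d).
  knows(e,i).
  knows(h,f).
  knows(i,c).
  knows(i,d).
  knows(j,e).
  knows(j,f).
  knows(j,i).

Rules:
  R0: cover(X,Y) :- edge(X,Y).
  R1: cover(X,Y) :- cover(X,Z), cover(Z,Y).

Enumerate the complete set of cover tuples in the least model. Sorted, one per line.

round 1: derive cover(d,c) via R0 from edge(d,c)
round 1: derive cover(d,e) via R0 from edge(d,e)
round 1: derive cover(d,h) via R0 from edge(d,h)
round 1: derive cover(e,d) via R0 from edge(e,d)
round 1: derive cover(e,e) via R0 from edge(e,e)
round 1: derive cover(e,f) via R0 from edge(e,f)
round 1: derive cover(e,h) via R0 from edge(e,h)
round 1: derive cover(e,i) via R0 from edge(e,i)
round 1: derive cover(f,e) via R0 from edge(f,e)
round 1: derive cover(f,f) via R0 from edge(f,f)
round 1: derive cover(h,c) via R0 from edge(h,c)
round 1: derive cover(h,e) via R0 from edge(h,e)
round 1: derive cover(i,d) via R0 from edge(i,d)
round 1: derive cover(i,e) via R0 from edge(i,e)
round 1: derive cover(j,e) via R0 from edge(j,e)
round 2: derive cover(d,d) via R1 from cover(d,e), cover(e,d)
round 2: derive cover(d,f) via R1 from cover(d,e), cover(e,f)
round 2: derive cover(d,i) via R1 from cover(d,e), cover(e,i)
round 2: derive cover(e,c) via R1 from cover(e,d), cover(d,c)
round 2: derive cover(f,d) via R1 from cover(f,e), cover(e,d)
round 2: derive cover(f,h) via R1 from cover(f,e), cover(e,h)
round 2: derive cover(f,i) via R1 from cover(f,e), cover(e,i)
round 2: derive cover(h,d) via R1 from cover(h,e), cover(e,d)
round 2: derive cover(h,f) via R1 from cover(h,e), cover(e,f)
round 2: derive cover(h,h) via R1 from cover(h,e), cover(e,h)
round 2: derive cover(h,i) via R1 from cover(h,e), cover(e,i)
round 2: derive cover(i,c) via R1 from cover(i,d), cover(d,c)
round 2: derive cover(i,f) via R1 from cover(i,e), cover(e,f)
round 2: derive cover(i,h) via R1 from cover(i,d), cover(d,h)
round 2: derive cover(i,i) via R1 from cover(i,e), cover(e,i)
round 2: derive cover(j,d) via R1 from cover(j,e), cover(e,d)
round 2: derive cover(j,f) via R1 from cover(j,e), cover(e,f)
round 2: derive cover(j,h) via R1 from cover(j,e), cover(e,h)
round 2: derive cover(j,i) via R1 from cover(j,e), cover(e,i)
round 3: derive cover(f,c) via R1 from cover(f,d), cover(d,c)
round 3: derive cover(j,c) via R1 from cover(j,d), cover(d,c)

cover(d,c)
cover(d,d)
cover(d,e)
cover(d,f)
cover(d,h)
cover(d,i)
cover(e,c)
cover(e,d)
cover(e,e)
cover(e,f)
cover(e,h)
cover(e,i)
cover(f,c)
cover(f,d)
cover(f,e)
cover(f,f)
cover(f,h)
cover(f,i)
cover(h,c)
cover(h,d)
cover(h,e)
cover(h,f)
cover(h,h)
cover(h,i)
cover(i,c)
cover(i,d)
cover(i,e)
cover(i,f)
cover(i,h)
cover(i,i)
cover(j,c)
cover(j,d)
cover(j,e)
cover(j,f)
cover(j,h)
cover(j,i)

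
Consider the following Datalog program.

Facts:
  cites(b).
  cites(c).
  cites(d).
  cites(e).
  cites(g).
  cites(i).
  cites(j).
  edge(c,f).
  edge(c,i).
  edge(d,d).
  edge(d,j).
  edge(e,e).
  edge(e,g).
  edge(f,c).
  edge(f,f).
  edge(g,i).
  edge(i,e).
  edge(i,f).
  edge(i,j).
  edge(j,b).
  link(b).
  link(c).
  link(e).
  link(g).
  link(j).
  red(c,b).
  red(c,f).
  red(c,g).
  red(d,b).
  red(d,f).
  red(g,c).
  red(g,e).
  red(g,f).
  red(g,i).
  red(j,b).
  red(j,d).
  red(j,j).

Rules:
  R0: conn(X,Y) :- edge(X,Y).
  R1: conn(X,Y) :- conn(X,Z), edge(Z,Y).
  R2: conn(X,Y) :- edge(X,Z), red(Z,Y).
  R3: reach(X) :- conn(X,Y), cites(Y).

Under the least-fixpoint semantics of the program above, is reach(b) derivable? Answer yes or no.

round 1: derive conn(c,f) via R0 from edge(c,f)
round 1: derive conn(c,i) via R0 from edge(c,i)
round 1: derive conn(d,d) via R0 from edge(d,d)
round 1: derive conn(d,j) via R0 from edge(d,j)
round 1: derive conn(e,e) via R0 from edge(e,e)
round 1: derive conn(e,g) via R0 from edge(e,g)
round 1: derive conn(f,c) via R0 from edge(f,c)
round 1: derive conn(f,f) via R0 from edge(f,f)
round 1: derive conn(g,i) via R0 from edge(g,i)
round 1: derive conn(i,e) via R0 from edge(i,e)
round 1: derive conn(i,f) via R0 from edge(i,f)
round 1: derive conn(i,j) via R0 from edge(i,j)
round 1: derive conn(j,b) via R0 from edge(j,b)
round 1: derive conn(d,b) via R2 from edge(d,d), red(d,b)
round 1: derive conn(d,f) via R2 from edge(d,d), red(d,f)
round 1: derive conn(e,c) via R2 from edge(e,g), red(g,c)
round 1: derive conn(e,f) via R2 from edge(e,g), red(g,f)
round 1: derive conn(e,i) via R2 from edge(e,g), red(g,i)
round 1: derive conn(f,b) via R2 from edge(f,c), red(c,b)
round 1: derive conn(f,g) via R2 from edge(f,c), red(c,g)
round 1: derive conn(i,b) via R2 from edge(i,j), red(j,b)
round 1: derive conn(i,d) via R2 from edge(i,j), red(j,d)
round 2: derive conn(c,c) via R1 from conn(c,f), edge(f,c)
round 2: derive conn(c,e) via R1 from conn(c,i), edge(i,e)
round 2: derive conn(c,j) via R1 from conn(c,i), edge(i,j)
round 2: derive conn(d,c) via R1 from conn(d,f), edge(f,c)
round 2: derive conn(e,j) via R1 from conn(e,i), edge(i,j)
round 2: derive conn(f,i) via R1 from conn(f,c), edge(c,i)
round 2: derive conn(g,e) via R1 from conn(g,i), edge(i,e)
round 2: derive conn(g,f) via R1 from conn(g,i), edge(i,f)
round 2: derive conn(g,j) via R1 from conn(g,i), edge(i,j)
round 2: derive conn(i,c) via R1 from conn(i,f), edge(f,c)
round 2: derive conn(i,g) via R1 from conn(i,e), edge(e,g)
round 2: derive reach(c) via R3 from conn(c,i), cites(i)
round 2: derive reach(d) via R3 from conn(d,b), cites(b)
round 2: derive reach(e) via R3 from conn(e,c), cites(c)
round 2: derive reach(f) via R3 from conn(f,b), cites(b)
round 2: derive reach(g) via R3 from conn(g,i), cites(i)
round 2: derive reach(i) via R3 from conn(i,b), cites(b)
round 2: derive reach(j) via R3 from conn(j,b), cites(b)
round 3: derive conn(c,b) via R1 from conn(c,j), edge(j,b)
round 3: derive conn(c,g) via R1 from conn(c,e), edge(e,g)
round 3: derive conn(d,i) via R1 from conn(d,c), edge(c,i)
round 3: derive conn(e,b) via R1 from conn(e,j), edge(j,b)
round 3: derive conn(f,e) via R1 from conn(f,i), edge(i,e)
round 3: derive conn(f,j) via R1 from conn(f,i), edge(i,j)
round 3: derive conn(g,b) via R1 from conn(g,j), edge(j,b)
round 3: derive conn(g,c) via R1 from conn(g,f), edge(f,c)
round 3: derive conn(g,g) via R1 from conn(g,e), edge(e,g)
round 3: derive conn(i,i) via R1 from conn(i,c), edge(c,i)
round 4: derive conn(d,e) via R1 from conn(d,i), edge(i,e)
round 5: derive conn(d,g) via R1 from conn(d,e), edge(e,g)

no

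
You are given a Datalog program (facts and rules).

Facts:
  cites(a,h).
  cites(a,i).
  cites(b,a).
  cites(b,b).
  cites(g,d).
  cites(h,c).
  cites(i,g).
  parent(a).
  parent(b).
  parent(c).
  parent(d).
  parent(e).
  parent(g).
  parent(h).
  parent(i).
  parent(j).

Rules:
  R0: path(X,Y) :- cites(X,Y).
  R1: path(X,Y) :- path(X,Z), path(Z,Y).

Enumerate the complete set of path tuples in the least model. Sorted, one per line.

round 1: derive path(a,h) via R0 from cites(a,h)
round 1: derive path(a,i) via R0 from cites(a,i)
round 1: derive path(b,a) via R0 from cites(b,a)
round 1: derive path(b,b) via R0 from cites(b,b)
round 1: derive path(g,d) via R0 from cites(g,d)
round 1: derive path(h,c) via R0 from cites(h,c)
round 1: derive path(i,g) via R0 from cites(i,g)
round 2: derive path(a,c) via R1 from path(a,h), path(h,c)
round 2: derive path(a,g) via R1 from path(a,i), path(i,g)
round 2: derive path(b,h) via R1 from path(b,a), path(a,h)
round 2: derive path(b,i) via R1 from path(b,a), path(a,i)
round 2: derive path(i,d) via R1 from path(i,g), path(g,d)
round 3: derive path(a,d) via R1 from path(a,g), path(g,d)
round 3: derive path(b,c) via R1 from path(b,a), path(a,c)
round 3: derive path(b,d) via R1 from path(b,i), path(i,d)
round 3: derive path(b,g) via R1 from path(b,a), path(a,g)

path(a,c)
path(a,d)
path(a,g)
path(a,h)
path(a,i)
path(b,a)
path(b,b)
path(b,c)
path(b,d)
path(b,g)
path(b,h)
path(b,i)
path(g,d)
path(h,c)
path(i,d)
path(i,g)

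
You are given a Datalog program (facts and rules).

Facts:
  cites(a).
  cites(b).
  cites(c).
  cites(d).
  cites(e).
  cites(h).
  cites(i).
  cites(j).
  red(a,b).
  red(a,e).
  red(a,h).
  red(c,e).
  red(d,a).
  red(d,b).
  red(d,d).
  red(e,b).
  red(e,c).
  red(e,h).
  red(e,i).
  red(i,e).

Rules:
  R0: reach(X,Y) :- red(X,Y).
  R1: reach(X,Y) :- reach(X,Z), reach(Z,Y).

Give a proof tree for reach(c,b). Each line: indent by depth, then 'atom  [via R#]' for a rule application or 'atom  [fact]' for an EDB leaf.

reach(c,b)  [via R1]
  reach(c,e)  [via R0]
    red(c,e)  [fact]
  reach(e,b)  [via R0]
    red(e,b)  [fact]

round 1: derive reach(a,b) via R0 from red(a,b)
round 1: derive reach(a,e) via R0 from red(a,e)
round 1: derive reach(a,h) via R0 from red(a,h)
round 1: derive reach(c,e) via R0 from red(c,e)
round 1: derive reach(d,a) via R0 from red(d,a)
round 1: derive reach(d,b) via R0 from red(d,b)
round 1: derive reach(d,d) via R0 from red(d,d)
round 1: derive reach(e,b) via R0 from red(e,b)
round 1: derive reach(e,c) via R0 from red(e,c)
round 1: derive reach(e,h) via R0 from red(e,h)
round 1: derive reach(e,i) via R0 from red(e,i)
round 1: derive reach(i,e) via R0 from red(i,e)
round 2: derive reach(a,c) via R1 from reach(a,e), reach(e,c)
round 2: derive reach(a,i) via R1 from reach(a,e), reach(e,i)
round 2: derive reach(c,b) via R1 from reach(c,e), reach(e,b)
round 2: derive reach(c,c) via R1 from reach(c,e), reach(e,c)
round 2: derive reach(c,h) via R1 from reach(c,e), reach(e,h)
round 2: derive reach(c,i) via R1 from reach(c,e), reach(e,i)
round 2: derive reach(d,e) via R1 from reach(d,a), reach(a,e)
round 2: derive reach(d,h) via R1 from reach(d,a), reach(a,h)
round 2: derive reach(e,e) via R1 from reach(e,c), reach(c,e)
round 2: derive reach(i,b) via R1 from reach(i,e), reach(e,b)
round 2: derive reach(i,c) via R1 from reach(i,e), reach(e,c)
round 2: derive reach(i,h) via R1 from reach(i,e), reach(e,h)
round 2: derive reach(i,i) via R1 from reach(i,e), reach(e,i)
round 3: derive reach(d,c) via R1 from reach(d,a), reach(a,c)
round 3: derive reach(d,i) via R1 from reach(d,a), reach(a,i)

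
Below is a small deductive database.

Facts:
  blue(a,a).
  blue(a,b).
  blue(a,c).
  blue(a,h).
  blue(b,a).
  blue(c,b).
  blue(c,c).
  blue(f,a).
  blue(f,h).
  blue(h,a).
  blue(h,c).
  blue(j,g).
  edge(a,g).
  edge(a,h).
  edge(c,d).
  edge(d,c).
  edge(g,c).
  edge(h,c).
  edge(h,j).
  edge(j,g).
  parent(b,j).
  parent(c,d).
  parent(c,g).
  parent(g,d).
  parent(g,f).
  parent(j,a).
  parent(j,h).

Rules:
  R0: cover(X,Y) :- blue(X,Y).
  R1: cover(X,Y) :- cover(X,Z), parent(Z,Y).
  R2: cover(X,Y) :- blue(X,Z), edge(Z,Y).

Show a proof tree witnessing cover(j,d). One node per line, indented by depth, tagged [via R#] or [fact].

round 1: derive cover(a,a) via R0 from blue(a,a)
round 1: derive cover(a,b) via R0 from blue(a,b)
round 1: derive cover(a,c) via R0 from blue(a,c)
round 1: derive cover(a,h) via R0 from blue(a,h)
round 1: derive cover(b,a) via R0 from blue(b,a)
round 1: derive cover(c,b) via R0 from blue(c,b)
round 1: derive cover(c,c) via R0 from blue(c,c)
round 1: derive cover(f,a) via R0 from blue(f,a)
round 1: derive cover(f,h) via R0 from blue(f,h)
round 1: derive cover(h,a) via R0 from blue(h,a)
round 1: derive cover(h,c) via R0 from blue(h,c)
round 1: derive cover(j,g) via R0 from blue(j,g)
round 1: derive cover(a,d) via R2 from blue(a,c), edge(c,d)
round 1: derive cover(a,g) via R2 from blue(a,a), edge(a,g)
round 1: derive cover(a,j) via R2 from blue(a,h), edge(h,j)
round 1: derive cover(b,g) via R2 from blue(b,a), edge(a,g)
round 1: derive cover(b,h) via R2 from blue(b,a), edge(a,h)
round 1: derive cover(c,d) via R2 from blue(c,c), edge(c,d)
round 1: derive cover(f,c) via R2 from blue(f,h), edge(h,c)
round 1: derive cover(f,g) via R2 from blue(f,a), edge(a,g)
round 1: derive cover(f,j) via R2 from blue(f,h), edge(h,j)
round 1: derive cover(h,d) via R2 from blue(h,c), edge(c,d)
round 1: derive cover(h,g) via R2 from blue(h,a), edge(a,g)
round 1: derive cover(h,h) via R2 from blue(h,a), edge(a,h)
round 1: derive cover(j,c) via R2 from blue(j,g), edge(g,c)
round 2: derive cover(a,f) via R1 from cover(a,g), parent(g,f)
round 2: derive cover(b,d) via R1 from cover(b,g), parent(g,d)
round 2: derive cover(b,f) via R1 from cover(b,g), parent(g,f)
round 2: derive cover(c,g) via R1 from cover(c,c), parent(c,g)
round 2: derive cover(c,j) via R1 from cover(c,b), parent(b,j)
round 2: derive cover(f,d) via R1 from cover(f,c), parent(c,d)
round 2: derive cover(f,f) via R1 from cover(f,g), parent(g,f)
round 2: derive cover(h,f) via R1 from cover(h,g), parent(g,f)
round 2: derive cover(j,d) via R1 from cover(j,c), parent(c,d)
round 2: derive cover(j,f) via R1 from cover(j,g), parent(g,f)
round 3: derive cover(c,a) via R1 from cover(c,j), parent(j,a)
round 3: derive cover(c,f) via R1 from cover(c,g), parent(g,f)
round 3: derive cover(c,h) via R1 from cover(c,j), parent(j,h)

cover(j,d)  [via R1]
  cover(j,c)  [via R2]
    blue(j,g)  [fact]
    edge(g,c)  [fact]
  parent(c,d)  [fact]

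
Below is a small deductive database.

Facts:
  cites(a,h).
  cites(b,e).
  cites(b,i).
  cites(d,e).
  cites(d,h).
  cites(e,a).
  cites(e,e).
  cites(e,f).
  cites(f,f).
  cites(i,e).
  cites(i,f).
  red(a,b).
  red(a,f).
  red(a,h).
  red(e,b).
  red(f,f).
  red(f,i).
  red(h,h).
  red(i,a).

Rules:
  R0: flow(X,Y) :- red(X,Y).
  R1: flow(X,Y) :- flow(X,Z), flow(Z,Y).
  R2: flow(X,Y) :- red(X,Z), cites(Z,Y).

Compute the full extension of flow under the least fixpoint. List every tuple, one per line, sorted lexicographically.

round 1: derive flow(a,b) via R0 from red(a,b)
round 1: derive flow(a,f) via R0 from red(a,f)
round 1: derive flow(a,h) via R0 from red(a,h)
round 1: derive flow(e,b) via R0 from red(e,b)
round 1: derive flow(f,f) via R0 from red(f,f)
round 1: derive flow(f,i) via R0 from red(f,i)
round 1: derive flow(h,h) via R0 from red(h,h)
round 1: derive flow(i,a) via R0 from red(i,a)
round 1: derive flow(a,e) via R2 from red(a,b), cites(b,e)
round 1: derive flow(a,i) via R2 from red(a,b), cites(b,i)
round 1: derive flow(e,e) via R2 from red(e,b), cites(b,e)
round 1: derive flow(e,i) via R2 from red(e,b), cites(b,i)
round 1: derive flow(f,e) via R2 from red(f,i), cites(i,e)
round 1: derive flow(i,h) via R2 from red(i,a), cites(a,h)
round 2: derive flow(a,a) via R1 from flow(a,i), flow(i,a)
round 2: derive flow(e,a) via R1 from flow(e,i), flow(i,a)
round 2: derive flow(e,h) via R1 from flow(e,i), flow(i,h)
round 2: derive flow(f,a) via R1 from flow(f,i), flow(i,a)
round 2: derive flow(f,b) via R1 from flow(f,e), flow(e,b)
round 2: derive flow(f,h) via R1 from flow(f,i), flow(i,h)
round 2: derive flow(i,b) via R1 from flow(i,a), flow(a,b)
round 2: derive flow(i,e) via R1 from flow(i,a), flow(a,e)
round 2: derive flow(i,f) via R1 from flow(i,a), flow(a,f)
round 2: derive flow(i,i) via R1 from flow(i,a), flow(a,i)
round 3: derive flow(e,f) via R1 from flow(e,a), flow(a,f)

flow(a,a)
flow(a,b)
flow(a,e)
flow(a,f)
flow(a,h)
flow(a,i)
flow(e,a)
flow(e,b)
flow(e,e)
flow(e,f)
flow(e,h)
flow(e,i)
flow(f,a)
flow(f,b)
flow(f,e)
flow(f,f)
flow(f,h)
flow(f,i)
flow(h,h)
flow(i,a)
flow(i,b)
flow(i,e)
flow(i,f)
flow(i,h)
flow(i,i)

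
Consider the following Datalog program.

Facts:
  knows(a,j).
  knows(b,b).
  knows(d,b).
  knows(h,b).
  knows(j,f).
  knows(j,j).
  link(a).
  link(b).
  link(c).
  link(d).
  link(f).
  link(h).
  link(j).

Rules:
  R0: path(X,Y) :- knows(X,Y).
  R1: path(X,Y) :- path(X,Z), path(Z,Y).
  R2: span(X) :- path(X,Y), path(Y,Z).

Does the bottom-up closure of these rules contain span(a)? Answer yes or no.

round 1: derive path(a,j) via R0 from knows(a,j)
round 1: derive path(b,b) via R0 from knows(b,b)
round 1: derive path(d,b) via R0 from knows(d,b)
round 1: derive path(h,b) via R0 from knows(h,b)
round 1: derive path(j,f) via R0 from knows(j,f)
round 1: derive path(j,j) via R0 from knows(j,j)
round 2: derive path(a,f) via R1 from path(a,j), path(j,f)
round 2: derive span(a) via R2 from path(a,j), path(j,f)
round 2: derive span(b) via R2 from path(b,b), path(b,b)
round 2: derive span(d) via R2 from path(d,b), path(b,b)
round 2: derive span(h) via R2 from path(h,b), path(b,b)
round 2: derive span(j) via R2 from path(j,j), path(j,f)

yes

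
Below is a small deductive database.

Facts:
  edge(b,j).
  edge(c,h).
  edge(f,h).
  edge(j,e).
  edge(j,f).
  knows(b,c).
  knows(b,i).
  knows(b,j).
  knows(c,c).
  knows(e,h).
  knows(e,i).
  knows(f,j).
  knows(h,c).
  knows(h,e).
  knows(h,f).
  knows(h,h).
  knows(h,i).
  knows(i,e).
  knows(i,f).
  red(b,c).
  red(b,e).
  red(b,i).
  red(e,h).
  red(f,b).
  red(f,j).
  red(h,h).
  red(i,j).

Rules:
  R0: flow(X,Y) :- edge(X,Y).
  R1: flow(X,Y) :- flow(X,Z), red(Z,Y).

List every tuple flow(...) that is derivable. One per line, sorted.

flow(b,j)
flow(c,h)
flow(f,h)
flow(j,b)
flow(j,c)
flow(j,e)
flow(j,f)
flow(j,h)
flow(j,i)
flow(j,j)

round 1: derive flow(b,j) via R0 from edge(b,j)
round 1: derive flow(c,h) via R0 from edge(c,h)
round 1: derive flow(f,h) via R0 from edge(f,h)
round 1: derive flow(j,e) via R0 from edge(j,e)
round 1: derive flow(j,f) via R0 from edge(j,f)
round 2: derive flow(j,b) via R1 from flow(j,f), red(f,b)
round 2: derive flow(j,h) via R1 from flow(j,e), red(e,h)
round 2: derive flow(j,j) via R1 from flow(j,f), red(f,j)
round 3: derive flow(j,c) via R1 from flow(j,b), red(b,c)
round 3: derive flow(j,i) via R1 from flow(j,b), red(b,i)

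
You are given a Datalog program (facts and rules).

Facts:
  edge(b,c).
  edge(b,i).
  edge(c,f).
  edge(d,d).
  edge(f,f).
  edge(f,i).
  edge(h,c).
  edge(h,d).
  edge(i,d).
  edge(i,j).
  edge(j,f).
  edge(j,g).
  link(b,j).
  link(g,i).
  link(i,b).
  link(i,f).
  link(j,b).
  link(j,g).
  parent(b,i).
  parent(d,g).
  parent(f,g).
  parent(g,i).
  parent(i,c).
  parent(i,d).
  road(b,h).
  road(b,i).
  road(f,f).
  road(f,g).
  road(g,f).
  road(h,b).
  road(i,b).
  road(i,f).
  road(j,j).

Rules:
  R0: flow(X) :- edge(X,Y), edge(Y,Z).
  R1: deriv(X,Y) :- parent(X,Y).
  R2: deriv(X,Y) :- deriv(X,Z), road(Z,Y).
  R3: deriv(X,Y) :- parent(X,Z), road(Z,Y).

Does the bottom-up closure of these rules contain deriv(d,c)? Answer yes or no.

no

round 1: derive deriv(b,i) via R1 from parent(b,i)
round 1: derive deriv(d,g) via R1 from parent(d,g)
round 1: derive deriv(f,g) via R1 from parent(f,g)
round 1: derive deriv(g,i) via R1 from parent(g,i)
round 1: derive deriv(i,c) via R1 from parent(i,c)
round 1: derive deriv(i,d) via R1 from parent(i,d)
round 1: derive deriv(b,b) via R3 from parent(b,i), road(i,b)
round 1: derive deriv(b,f) via R3 from parent(b,i), road(i,f)
round 1: derive deriv(d,f) via R3 from parent(d,g), road(g,f)
round 1: derive deriv(f,f) via R3 from parent(f,g), road(g,f)
round 1: derive deriv(g,b) via R3 from parent(g,i), road(i,b)
round 1: derive deriv(g,f) via R3 from parent(g,i), road(i,f)
round 2: derive deriv(b,g) via R2 from deriv(b,f), road(f,g)
round 2: derive deriv(b,h) via R2 from deriv(b,b), road(b,h)
round 2: derive deriv(g,g) via R2 from deriv(g,f), road(f,g)
round 2: derive deriv(g,h) via R2 from deriv(g,b), road(b,h)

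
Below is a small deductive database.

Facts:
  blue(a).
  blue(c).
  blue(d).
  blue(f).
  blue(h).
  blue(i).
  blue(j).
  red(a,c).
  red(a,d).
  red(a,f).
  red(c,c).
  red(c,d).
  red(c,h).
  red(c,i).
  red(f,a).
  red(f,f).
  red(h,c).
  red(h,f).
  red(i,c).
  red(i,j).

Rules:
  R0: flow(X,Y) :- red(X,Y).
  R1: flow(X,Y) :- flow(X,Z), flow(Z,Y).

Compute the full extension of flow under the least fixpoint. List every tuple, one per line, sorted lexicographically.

flow(a,a)
flow(a,c)
flow(a,d)
flow(a,f)
flow(a,h)
flow(a,i)
flow(a,j)
flow(c,a)
flow(c,c)
flow(c,d)
flow(c,f)
flow(c,h)
flow(c,i)
flow(c,j)
flow(f,a)
flow(f,c)
flow(f,d)
flow(f,f)
flow(f,h)
flow(f,i)
flow(f,j)
flow(h,a)
flow(h,c)
flow(h,d)
flow(h,f)
flow(h,h)
flow(h,i)
flow(h,j)
flow(i,a)
flow(i,c)
flow(i,d)
flow(i,f)
flow(i,h)
flow(i,i)
flow(i,j)

round 1: derive flow(a,c) via R0 from red(a,c)
round 1: derive flow(a,d) via R0 from red(a,d)
round 1: derive flow(a,f) via R0 from red(a,f)
round 1: derive flow(c,c) via R0 from red(c,c)
round 1: derive flow(c,d) via R0 from red(c,d)
round 1: derive flow(c,h) via R0 from red(c,h)
round 1: derive flow(c,i) via R0 from red(c,i)
round 1: derive flow(f,a) via R0 from red(f,a)
round 1: derive flow(f,f) via R0 from red(f,f)
round 1: derive flow(h,c) via R0 from red(h,c)
round 1: derive flow(h,f) via R0 from red(h,f)
round 1: derive flow(i,c) via R0 from red(i,c)
round 1: derive flow(i,j) via R0 from red(i,j)
round 2: derive flow(a,a) via R1 from flow(a,f), flow(f,a)
round 2: derive flow(a,h) via R1 from flow(a,c), flow(c,h)
round 2: derive flow(a,i) via R1 from flow(a,c), flow(c,i)
round 2: derive flow(c,f) via R1 from flow(c,h), flow(h,f)
round 2: derive flow(c,j) via R1 from flow(c,i), flow(i,j)
round 2: derive flow(f,c) via R1 from flow(f,a), flow(a,c)
round 2: derive flow(f,d) via R1 from flow(f,a), flow(a,d)
round 2: derive flow(h,a) via R1 from flow(h,f), flow(f,a)
round 2: derive flow(h,d) via R1 from flow(h,c), flow(c,d)
round 2: derive flow(h,h) via R1 from flow(h,c), flow(c,h)
round 2: derive flow(h,i) via R1 from flow(h,c), flow(c,i)
round 2: derive flow(i,d) via R1 from flow(i,c), flow(c,d)
round 2: derive flow(i,h) via R1 from flow(i,c), flow(c,h)
round 2: derive flow(i,i) via R1 from flow(i,c), flow(c,i)
round 3: derive flow(a,j) via R1 from flow(a,c), flow(c,j)
round 3: derive flow(c,a) via R1 from flow(c,f), flow(f,a)
round 3: derive flow(f,h) via R1 from flow(f,a), flow(a,h)
round 3: derive flow(f,i) via R1 from flow(f,a), flow(a,i)
round 3: derive flow(f,j) via R1 from flow(f,c), flow(c,j)
round 3: derive flow(h,j) via R1 from flow(h,c), flow(c,j)
round 3: derive flow(i,a) via R1 from flow(i,h), flow(h,a)
round 3: derive flow(i,f) via R1 from flow(i,c), flow(c,f)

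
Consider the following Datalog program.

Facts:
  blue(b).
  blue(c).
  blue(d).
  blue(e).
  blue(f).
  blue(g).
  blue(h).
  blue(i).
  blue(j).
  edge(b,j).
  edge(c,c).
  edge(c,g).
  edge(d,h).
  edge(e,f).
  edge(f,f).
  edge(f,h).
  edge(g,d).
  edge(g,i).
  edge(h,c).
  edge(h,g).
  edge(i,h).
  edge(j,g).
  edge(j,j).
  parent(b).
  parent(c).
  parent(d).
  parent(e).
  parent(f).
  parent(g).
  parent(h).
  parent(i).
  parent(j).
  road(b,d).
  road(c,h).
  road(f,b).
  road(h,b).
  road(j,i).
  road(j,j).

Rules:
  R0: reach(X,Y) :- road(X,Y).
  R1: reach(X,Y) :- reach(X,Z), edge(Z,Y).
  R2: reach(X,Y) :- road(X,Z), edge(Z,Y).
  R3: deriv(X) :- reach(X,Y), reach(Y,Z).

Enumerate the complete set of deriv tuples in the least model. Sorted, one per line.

deriv(b)
deriv(c)
deriv(f)
deriv(h)
deriv(j)

round 1: derive reach(b,d) via R0 from road(b,d)
round 1: derive reach(c,h) via R0 from road(c,h)
round 1: derive reach(f,b) via R0 from road(f,b)
round 1: derive reach(h,b) via R0 from road(h,b)
round 1: derive reach(j,i) via R0 from road(j,i)
round 1: derive reach(j,j) via R0 from road(j,j)
round 1: derive reach(b,h) via R2 from road(b,d), edge(d,h)
round 1: derive reach(c,c) via R2 from road(c,h), edge(h,c)
round 1: derive reach(c,g) via R2 from road(c,h), edge(h,g)
round 1: derive reach(f,j) via R2 from road(f,b), edge(b,j)
round 1: derive reach(h,j) via R2 from road(h,b), edge(b,j)
round 1: derive reach(j,g) via R2 from road(j,j), edge(j,g)
round 1: derive reach(j,h) via R2 from road(j,i), edge(i,h)
round 2: derive reach(b,c) via R1 from reach(b,h), edge(h,c)
round 2: derive reach(b,g) via R1 from reach(b,h), edge(h,g)
round 2: derive reach(c,d) via R1 from reach(c,g), edge(g,d)
round 2: derive reach(c,i) via R1 from reach(c,g), edge(g,i)
round 2: derive reach(f,g) via R1 from reach(f,j), edge(j,g)
round 2: derive reach(h,g) via R1 from reach(h,j), edge(j,g)
round 2: derive reach(j,c) via R1 from reach(j,h), edge(h,c)
round 2: derive reach(j,d) via R1 from reach(j,g), edge(g,d)
round 2: derive deriv(b) via R3 from reach(b,h), reach(h,b)
round 2: derive deriv(c) via R3 from reach(c,c), reach(c,c)
round 2: derive deriv(f) via R3 from reach(f,b), reach(b,d)
round 2: derive deriv(h) via R3 from reach(h,b), reach(b,d)
round 2: derive deriv(j) via R3 from reach(j,h), reach(h,b)
round 3: derive reach(b,i) via R1 from reach(b,g), edge(g,i)
round 3: derive reach(f,d) via R1 from reach(f,g), edge(g,d)
round 3: derive reach(f,i) via R1 from reach(f,g), edge(g,i)
round 3: derive reach(h,d) via R1 from reach(h,g), edge(g,d)
round 3: derive reach(h,i) via R1 from reach(h,g), edge(g,i)
round 4: derive reach(f,h) via R1 from reach(f,d), edge(d,h)
round 4: derive reach(h,h) via R1 from reach(h,d), edge(d,h)
round 5: derive reach(f,c) via R1 from reach(f,h), edge(h,c)
round 5: derive reach(h,c) via R1 from reach(h,h), edge(h,c)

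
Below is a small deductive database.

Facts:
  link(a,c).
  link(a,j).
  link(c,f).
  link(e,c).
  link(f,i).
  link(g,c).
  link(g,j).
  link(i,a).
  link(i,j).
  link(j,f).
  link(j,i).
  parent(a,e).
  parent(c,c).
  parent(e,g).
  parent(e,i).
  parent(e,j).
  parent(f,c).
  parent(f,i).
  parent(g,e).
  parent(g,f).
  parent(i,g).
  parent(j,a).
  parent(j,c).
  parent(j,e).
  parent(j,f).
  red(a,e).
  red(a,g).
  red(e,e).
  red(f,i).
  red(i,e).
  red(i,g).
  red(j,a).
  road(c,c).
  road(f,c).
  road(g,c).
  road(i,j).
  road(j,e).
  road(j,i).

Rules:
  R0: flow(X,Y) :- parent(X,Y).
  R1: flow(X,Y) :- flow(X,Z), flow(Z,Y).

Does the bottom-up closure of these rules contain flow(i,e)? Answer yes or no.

round 1: derive flow(a,e) via R0 from parent(a,e)
round 1: derive flow(c,c) via R0 from parent(c,c)
round 1: derive flow(e,g) via R0 from parent(e,g)
round 1: derive flow(e,i) via R0 from parent(e,i)
round 1: derive flow(e,j) via R0 from parent(e,j)
round 1: derive flow(f,c) via R0 from parent(f,c)
round 1: derive flow(f,i) via R0 from parent(f,i)
round 1: derive flow(g,e) via R0 from parent(g,e)
round 1: derive flow(g,f) via R0 from parent(g,f)
round 1: derive flow(i,g) via R0 from parent(i,g)
round 1: derive flow(j,a) via R0 from parent(j,a)
round 1: derive flow(j,c) via R0 from parent(j,c)
round 1: derive flow(j,e) via R0 from parent(j,e)
round 1: derive flow(j,f) via R0 from parent(j,f)
round 2: derive flow(a,g) via R1 from flow(a,e), flow(e,g)
round 2: derive flow(a,i) via R1 from flow(a,e), flow(e,i)
round 2: derive flow(a,j) via R1 from flow(a,e), flow(e,j)
round 2: derive flow(e,a) via R1 from flow(e,j), flow(j,a)
round 2: derive flow(e,c) via R1 from flow(e,j), flow(j,c)
round 2: derive flow(e,e) via R1 from flow(e,g), flow(g,e)
round 2: derive flow(e,f) via R1 from flow(e,g), flow(g,f)
round 2: derive flow(f,g) via R1 from flow(f,i), flow(i,g)
round 2: derive flow(g,c) via R1 from flow(g,f), flow(f,c)
round 2: derive flow(g,g) via R1 from flow(g,e), flow(e,g)
round 2: derive flow(g,i) via R1 from flow(g,e), flow(e,i)
round 2: derive flow(g,j) via R1 from flow(g,e), flow(e,j)
round 2: derive flow(i,e) via R1 from flow(i,g), flow(g,e)
round 2: derive flow(i,f) via R1 from flow(i,g), flow(g,f)
round 2: derive flow(j,g) via R1 from flow(j,e), flow(e,g)
round 2: derive flow(j,i) via R1 from flow(j,e), flow(e,i)
round 2: derive flow(j,j) via R1 from flow(j,e), flow(e,j)
round 3: derive flow(a,a) via R1 from flow(a,e), flow(e,a)
round 3: derive flow(a,c) via R1 from flow(a,e), flow(e,c)
round 3: derive flow(a,f) via R1 from flow(a,e), flow(e,f)
round 3: derive flow(f,e) via R1 from flow(f,g), flow(g,e)
round 3: derive flow(f,f) via R1 from flow(f,g), flow(g,f)
round 3: derive flow(f,j) via R1 from flow(f,g), flow(g,j)
round 3: derive flow(g,a) via R1 from flow(g,e), flow(e,a)
round 3: derive flow(i,a) via R1 from flow(i,e), flow(e,a)
round 3: derive flow(i,c) via R1 from flow(i,e), flow(e,c)
round 3: derive flow(i,i) via R1 from flow(i,e), flow(e,i)
round 3: derive flow(i,j) via R1 from flow(i,e), flow(e,j)
round 4: derive flow(f,a) via R1 from flow(f,e), flow(e,a)

yes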